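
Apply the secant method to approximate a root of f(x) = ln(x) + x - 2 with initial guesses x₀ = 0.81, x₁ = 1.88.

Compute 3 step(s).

f(x) = ln(x) + x - 2
x₀ = 0.81, x₁ = 1.88

Secant formula: x_{n+1} = x_n - f(x_n)(x_n - x_{n-1})/(f(x_n) - f(x_{n-1}))

Iteration 1:
  f(0.810000) = -1.400721
  f(1.880000) = 0.511272
  x_2 = 1.880000 - 0.511272×(1.880000 - 0.810000)/(0.511272 - (-1.400721))
       = 1.593879
Iteration 2:
  f(1.880000) = 0.511272
  f(1.593879) = 0.060050
  x_3 = 1.593879 - 0.060050×(1.593879 - 1.880000)/(0.060050 - 0.511272)
       = 1.555801
Iteration 3:
  f(1.593879) = 0.060050
  f(1.555801) = -0.002208
  x_4 = 1.555801 - (-0.002208)×(1.555801 - 1.593879)/(-0.002208 - 0.060050)
       = 1.557152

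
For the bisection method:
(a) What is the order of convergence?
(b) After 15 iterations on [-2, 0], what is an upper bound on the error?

(a) Bisection has linear (order 1) convergence; the error is halved each step.

(b) Error bound = (b-a)/2^n = (0 - (-2))/2^{15}
    = 2/2^{15}

(a) 1 (linear); (b) error ≤ 6.10e-05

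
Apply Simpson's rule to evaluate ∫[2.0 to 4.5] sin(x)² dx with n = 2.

f(x) = sin(x)²
a = 2.0, b = 4.5, n = 2
h = (b - a)/n = 1.250000

Simpson's rule: (h/3)[f(x₀) + 4f(x₁) + 2f(x₂) + ... + f(xₙ)]

x_0 = 2.0000, f(x_0) = 0.826822, coefficient = 1
x_1 = 3.2500, f(x_1) = 0.011706, coefficient = 4
x_2 = 4.5000, f(x_2) = 0.955565, coefficient = 1

I ≈ (1.250000/3) × 1.829212 = 0.762172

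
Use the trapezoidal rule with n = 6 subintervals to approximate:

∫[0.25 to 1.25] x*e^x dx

f(x) = x*e^x
a = 0.25, b = 1.25, n = 6
h = (b - a)/n = 0.166667

Trapezoidal rule: (h/2)[f(x₀) + 2f(x₁) + 2f(x₂) + ... + f(xₙ)]

x_0 = 0.2500, f(x_0) = 0.321006, coefficient = 1
x_1 = 0.4167, f(x_1) = 0.632040, coefficient = 2
x_2 = 0.5833, f(x_2) = 1.045334, coefficient = 2
x_3 = 0.7500, f(x_3) = 1.587750, coefficient = 2
x_4 = 0.9167, f(x_4) = 2.292528, coefficient = 2
x_5 = 1.0833, f(x_5) = 3.200721, coefficient = 2
x_6 = 1.2500, f(x_6) = 4.362929, coefficient = 1

I ≈ (0.166667/2) × 22.200683 = 1.850057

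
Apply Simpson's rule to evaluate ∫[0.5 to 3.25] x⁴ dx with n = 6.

f(x) = x⁴
a = 0.5, b = 3.25, n = 6
h = (b - a)/n = 0.458333

Simpson's rule: (h/3)[f(x₀) + 4f(x₁) + 2f(x₂) + ... + f(xₙ)]

x_0 = 0.5000, f(x_0) = 0.062500, coefficient = 1
x_1 = 0.9583, f(x_1) = 0.843464, coefficient = 4
x_2 = 1.4167, f(x_2) = 4.027826, coefficient = 2
x_3 = 1.8750, f(x_3) = 12.359619, coefficient = 4
x_4 = 2.3333, f(x_4) = 29.641975, coefficient = 2
x_5 = 2.7917, f(x_5) = 60.737127, coefficient = 4
x_6 = 3.2500, f(x_6) = 111.566406, coefficient = 1

I ≈ (0.458333/3) × 474.729348 = 72.528095
Exact value: 72.511914
Error: 0.016181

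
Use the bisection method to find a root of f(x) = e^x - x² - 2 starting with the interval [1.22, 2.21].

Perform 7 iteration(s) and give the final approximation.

f(x) = e^x - x² - 2
Initial interval: [1.22, 2.21]

Iteration 1:
  c_1 = (1.220000 + 2.210000)/2 = 1.715000
  f(c_1) = f(1.715000) = 0.615451
  f(a) × f(c) < 0, new interval: [1.220000, 1.715000]
Iteration 2:
  c_2 = (1.220000 + 1.715000)/2 = 1.467500
  f(c_2) = f(1.467500) = 0.184819
  f(a) × f(c) < 0, new interval: [1.220000, 1.467500]
Iteration 3:
  c_3 = (1.220000 + 1.467500)/2 = 1.343750
  f(c_3) = f(1.343750) = 0.027728
  f(a) × f(c) < 0, new interval: [1.220000, 1.343750]
Iteration 4:
  c_4 = (1.220000 + 1.343750)/2 = 1.281875
  f(c_4) = f(1.281875) = -0.039814
  f(a) × f(c) ≥ 0, new interval: [1.281875, 1.343750]
Iteration 5:
  c_5 = (1.281875 + 1.343750)/2 = 1.312812
  f(c_5) = f(1.312812) = -0.006865
  f(a) × f(c) ≥ 0, new interval: [1.312812, 1.343750]
Iteration 6:
  c_6 = (1.312812 + 1.343750)/2 = 1.328281
  f(c_6) = f(1.328281) = 0.010219
  f(a) × f(c) < 0, new interval: [1.312812, 1.328281]
Iteration 7:
  c_7 = (1.312812 + 1.328281)/2 = 1.320547
  f(c_7) = f(1.320547) = 0.001625
  f(a) × f(c) < 0, new interval: [1.312812, 1.320547]

After 7 iteration(s), the approximation is c_7 = 1.320547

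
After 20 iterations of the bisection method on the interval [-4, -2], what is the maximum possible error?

Bisection error bound: |error| ≤ (b-a)/2^n
|error| ≤ (-2 - (-4))/2^20 = 2/2^20
|error| ≤ 0.0000019073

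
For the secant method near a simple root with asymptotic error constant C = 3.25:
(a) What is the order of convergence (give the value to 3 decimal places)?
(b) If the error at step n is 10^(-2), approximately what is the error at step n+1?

(a) Secant method has superlinear convergence with order φ = (1+√5)/2 ≈ 1.618.
    This means |e_{n+1}| ≈ C|e_n|^1.618.

(b) With |e_n| = 10^(-2) and C = 3.25:
    |e_{n+1}| ≈ 3.25 × (10^(-2))^1.618 = 3.25 × 10^(-3.24)

(a) ≈ 1.618 (golden ratio); (b) |e_{n+1}| ≈ 1.887e-03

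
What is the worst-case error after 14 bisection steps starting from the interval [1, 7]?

Bisection error bound: |error| ≤ (b-a)/2^n
|error| ≤ (7 - 1)/2^14 = 6/2^14
|error| ≤ 0.0003662109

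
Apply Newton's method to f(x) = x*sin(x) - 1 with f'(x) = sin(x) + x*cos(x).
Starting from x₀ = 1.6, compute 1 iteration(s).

f(x) = x*sin(x) - 1
f'(x) = sin(x) + x*cos(x)
x₀ = 1.6

Newton-Raphson formula: x_{n+1} = x_n - f(x_n)/f'(x_n)

Iteration 1:
  f(1.600000) = 0.599318
  f'(1.600000) = 0.952854
  x_1 = 1.600000 - 0.599318/0.952854 = 0.971029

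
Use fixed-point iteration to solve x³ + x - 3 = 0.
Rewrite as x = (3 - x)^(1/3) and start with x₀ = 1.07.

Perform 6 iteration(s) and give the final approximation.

Equation: x³ + x - 3 = 0
Fixed-point form: x = (3 - x)^(1/3)
x₀ = 1.07

x_1 = g(1.070000) = 1.245047
x_2 = g(1.245047) = 1.206207
x_3 = g(1.206207) = 1.215041
x_4 = g(1.215041) = 1.213043
x_5 = g(1.213043) = 1.213495
x_6 = g(1.213495) = 1.213393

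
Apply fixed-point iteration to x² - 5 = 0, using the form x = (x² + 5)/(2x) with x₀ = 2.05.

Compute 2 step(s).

Equation: x² - 5 = 0
Fixed-point form: x = (x² + 5)/(2x)
x₀ = 2.05

x_1 = g(2.050000) = 2.244512
x_2 = g(2.244512) = 2.236084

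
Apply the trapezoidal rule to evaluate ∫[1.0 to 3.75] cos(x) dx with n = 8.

f(x) = cos(x)
a = 1.0, b = 3.75, n = 8
h = (b - a)/n = 0.343750

Trapezoidal rule: (h/2)[f(x₀) + 2f(x₁) + 2f(x₂) + ... + f(xₙ)]

x_0 = 1.0000, f(x_0) = 0.540302, coefficient = 1
x_1 = 1.3438, f(x_1) = 0.225101, coefficient = 2
x_2 = 1.6875, f(x_2) = -0.116439, coefficient = 2
x_3 = 2.0312, f(x_3) = -0.444355, coefficient = 2
x_4 = 2.3750, f(x_4) = -0.720278, coefficient = 2
x_5 = 2.7188, f(x_5) = -0.911926, coefficient = 2
x_6 = 3.0625, f(x_6) = -0.996874, coefficient = 2
x_7 = 3.4062, f(x_7) = -0.965182, coefficient = 2
x_8 = 3.7500, f(x_8) = -0.820559, coefficient = 1

I ≈ (0.343750/2) × -8.140164 = -1.399091
Exact value: -1.413032
Error: 0.013942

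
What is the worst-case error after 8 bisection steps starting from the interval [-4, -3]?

Bisection error bound: |error| ≤ (b-a)/2^n
|error| ≤ (-3 - (-4))/2^8 = 1/2^8
|error| ≤ 0.0039062500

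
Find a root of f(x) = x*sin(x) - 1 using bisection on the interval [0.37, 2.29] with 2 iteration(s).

f(x) = x*sin(x) - 1
Initial interval: [0.37, 2.29]

Iteration 1:
  c_1 = (0.370000 + 2.290000)/2 = 1.330000
  f(c_1) = f(1.330000) = 0.291627
  f(a) × f(c) < 0, new interval: [0.370000, 1.330000]
Iteration 2:
  c_2 = (0.370000 + 1.330000)/2 = 0.850000
  f(c_2) = f(0.850000) = -0.361412
  f(a) × f(c) ≥ 0, new interval: [0.850000, 1.330000]

After 2 iteration(s), the approximation is c_2 = 0.850000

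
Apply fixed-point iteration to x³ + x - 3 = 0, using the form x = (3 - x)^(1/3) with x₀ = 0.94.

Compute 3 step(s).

Equation: x³ + x - 3 = 0
Fixed-point form: x = (3 - x)^(1/3)
x₀ = 0.94

x_1 = g(0.940000) = 1.272396
x_2 = g(1.272396) = 1.199908
x_3 = g(1.199908) = 1.216461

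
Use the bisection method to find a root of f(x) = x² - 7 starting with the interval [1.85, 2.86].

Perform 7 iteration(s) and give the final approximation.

f(x) = x² - 7
Initial interval: [1.85, 2.86]

Iteration 1:
  c_1 = (1.850000 + 2.860000)/2 = 2.355000
  f(c_1) = f(2.355000) = -1.453975
  f(a) × f(c) ≥ 0, new interval: [2.355000, 2.860000]
Iteration 2:
  c_2 = (2.355000 + 2.860000)/2 = 2.607500
  f(c_2) = f(2.607500) = -0.200944
  f(a) × f(c) ≥ 0, new interval: [2.607500, 2.860000]
Iteration 3:
  c_3 = (2.607500 + 2.860000)/2 = 2.733750
  f(c_3) = f(2.733750) = 0.473389
  f(a) × f(c) < 0, new interval: [2.607500, 2.733750]
Iteration 4:
  c_4 = (2.607500 + 2.733750)/2 = 2.670625
  f(c_4) = f(2.670625) = 0.132238
  f(a) × f(c) < 0, new interval: [2.607500, 2.670625]
Iteration 5:
  c_5 = (2.607500 + 2.670625)/2 = 2.639062
  f(c_5) = f(2.639062) = -0.035349
  f(a) × f(c) ≥ 0, new interval: [2.639062, 2.670625]
Iteration 6:
  c_6 = (2.639062 + 2.670625)/2 = 2.654844
  f(c_6) = f(2.654844) = 0.048195
  f(a) × f(c) < 0, new interval: [2.639062, 2.654844]
Iteration 7:
  c_7 = (2.639062 + 2.654844)/2 = 2.646953
  f(c_7) = f(2.646953) = 0.006361
  f(a) × f(c) < 0, new interval: [2.639062, 2.646953]

After 7 iteration(s), the approximation is c_7 = 2.646953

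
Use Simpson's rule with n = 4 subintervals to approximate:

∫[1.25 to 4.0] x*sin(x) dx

f(x) = x*sin(x)
a = 1.25, b = 4.0, n = 4
h = (b - a)/n = 0.687500

Simpson's rule: (h/3)[f(x₀) + 4f(x₁) + 2f(x₂) + ... + f(xₙ)]

x_0 = 1.2500, f(x_0) = 1.186231, coefficient = 1
x_1 = 1.9375, f(x_1) = 1.808684, coefficient = 4
x_2 = 2.6250, f(x_2) = 1.296541, coefficient = 2
x_3 = 3.3125, f(x_3) = -0.563379, coefficient = 4
x_4 = 4.0000, f(x_4) = -3.027210, coefficient = 1

I ≈ (0.687500/3) × 5.733324 = 1.313887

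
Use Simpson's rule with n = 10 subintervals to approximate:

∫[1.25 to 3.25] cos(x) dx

f(x) = cos(x)
a = 1.25, b = 3.25, n = 10
h = (b - a)/n = 0.200000

Simpson's rule: (h/3)[f(x₀) + 4f(x₁) + 2f(x₂) + ... + f(xₙ)]

x_0 = 1.2500, f(x_0) = 0.315322, coefficient = 1
x_1 = 1.4500, f(x_1) = 0.120503, coefficient = 4
x_2 = 1.6500, f(x_2) = -0.079121, coefficient = 2
x_3 = 1.8500, f(x_3) = -0.275590, coefficient = 4
x_4 = 2.0500, f(x_4) = -0.461073, coefficient = 2
x_5 = 2.2500, f(x_5) = -0.628174, coefficient = 4
x_6 = 2.4500, f(x_6) = -0.770231, coefficient = 2
x_7 = 2.6500, f(x_7) = -0.881582, coefficient = 4
x_8 = 2.8500, f(x_8) = -0.957787, coefficient = 2
x_9 = 3.0500, f(x_9) = -0.995808, coefficient = 4
x_10 = 3.2500, f(x_10) = -0.994130, coefficient = 1

I ≈ (0.200000/3) × -15.857838 = -1.057189
Exact value: -1.057180
Error: 0.000009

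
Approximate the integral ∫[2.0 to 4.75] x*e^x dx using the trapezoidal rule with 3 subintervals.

f(x) = x*e^x
a = 2.0, b = 4.75, n = 3
h = (b - a)/n = 0.916667

Trapezoidal rule: (h/2)[f(x₀) + 2f(x₁) + 2f(x₂) + ... + f(xₙ)]

x_0 = 2.0000, f(x_0) = 14.778112, coefficient = 1
x_1 = 2.9167, f(x_1) = 53.898793, coefficient = 2
x_2 = 3.8333, f(x_2) = 177.162622, coefficient = 2
x_3 = 4.7500, f(x_3) = 549.025352, coefficient = 1

I ≈ (0.916667/2) × 1025.926293 = 470.216218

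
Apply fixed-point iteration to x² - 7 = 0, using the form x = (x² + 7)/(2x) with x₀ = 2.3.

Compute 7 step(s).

Equation: x² - 7 = 0
Fixed-point form: x = (x² + 7)/(2x)
x₀ = 2.3

x_1 = g(2.300000) = 2.671739
x_2 = g(2.671739) = 2.645878
x_3 = g(2.645878) = 2.645751
x_4 = g(2.645751) = 2.645751
x_5 = g(2.645751) = 2.645751
x_6 = g(2.645751) = 2.645751
x_7 = g(2.645751) = 2.645751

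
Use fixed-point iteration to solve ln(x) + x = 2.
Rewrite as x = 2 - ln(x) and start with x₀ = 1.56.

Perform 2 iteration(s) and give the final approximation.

Equation: ln(x) + x = 2
Fixed-point form: x = 2 - ln(x)
x₀ = 1.56

x_1 = g(1.560000) = 1.555314
x_2 = g(1.555314) = 1.558322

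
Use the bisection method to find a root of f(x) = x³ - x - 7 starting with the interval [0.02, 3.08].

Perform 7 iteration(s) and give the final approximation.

f(x) = x³ - x - 7
Initial interval: [0.02, 3.08]

Iteration 1:
  c_1 = (0.020000 + 3.080000)/2 = 1.550000
  f(c_1) = f(1.550000) = -4.826125
  f(a) × f(c) ≥ 0, new interval: [1.550000, 3.080000]
Iteration 2:
  c_2 = (1.550000 + 3.080000)/2 = 2.315000
  f(c_2) = f(2.315000) = 3.091606
  f(a) × f(c) < 0, new interval: [1.550000, 2.315000]
Iteration 3:
  c_3 = (1.550000 + 2.315000)/2 = 1.932500
  f(c_3) = f(1.932500) = -1.715470
  f(a) × f(c) ≥ 0, new interval: [1.932500, 2.315000]
Iteration 4:
  c_4 = (1.932500 + 2.315000)/2 = 2.123750
  f(c_4) = f(2.123750) = 0.455029
  f(a) × f(c) < 0, new interval: [1.932500, 2.123750]
Iteration 5:
  c_5 = (1.932500 + 2.123750)/2 = 2.028125
  f(c_5) = f(2.028125) = -0.685857
  f(a) × f(c) ≥ 0, new interval: [2.028125, 2.123750]
Iteration 6:
  c_6 = (2.028125 + 2.123750)/2 = 2.075938
  f(c_6) = f(2.075938) = -0.129651
  f(a) × f(c) ≥ 0, new interval: [2.075938, 2.123750]
Iteration 7:
  c_7 = (2.075938 + 2.123750)/2 = 2.099844
  f(c_7) = f(2.099844) = 0.159089
  f(a) × f(c) < 0, new interval: [2.075938, 2.099844]

After 7 iteration(s), the approximation is c_7 = 2.099844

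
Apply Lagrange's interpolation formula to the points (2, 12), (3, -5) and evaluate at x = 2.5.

Lagrange interpolation formula:
P(x) = Σ yᵢ × Lᵢ(x)
where Lᵢ(x) = Π_{j≠i} (x - xⱼ)/(xᵢ - xⱼ)

L_0(2.5) = (2.5 - 3)/(2 - 3) = 0.500000
L_1(2.5) = (2.5 - 2)/(3 - 2) = 0.500000

P(2.5) = 12×L_0(2.5) + (-5)×L_1(2.5)
P(2.5) = 3.500000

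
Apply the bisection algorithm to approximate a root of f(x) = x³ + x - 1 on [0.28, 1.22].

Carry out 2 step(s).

f(x) = x³ + x - 1
Initial interval: [0.28, 1.22]

Iteration 1:
  c_1 = (0.280000 + 1.220000)/2 = 0.750000
  f(c_1) = f(0.750000) = 0.171875
  f(a) × f(c) < 0, new interval: [0.280000, 0.750000]
Iteration 2:
  c_2 = (0.280000 + 0.750000)/2 = 0.515000
  f(c_2) = f(0.515000) = -0.348409
  f(a) × f(c) ≥ 0, new interval: [0.515000, 0.750000]

After 2 iteration(s), the approximation is c_2 = 0.515000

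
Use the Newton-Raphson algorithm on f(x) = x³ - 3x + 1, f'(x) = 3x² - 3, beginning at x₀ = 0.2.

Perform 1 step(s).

f(x) = x³ - 3x + 1
f'(x) = 3x² - 3
x₀ = 0.2

Newton-Raphson formula: x_{n+1} = x_n - f(x_n)/f'(x_n)

Iteration 1:
  f(0.200000) = 0.408000
  f'(0.200000) = -2.880000
  x_1 = 0.200000 - 0.408000/(-2.880000) = 0.341667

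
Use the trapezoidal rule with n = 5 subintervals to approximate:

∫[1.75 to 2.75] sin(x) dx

f(x) = sin(x)
a = 1.75, b = 2.75, n = 5
h = (b - a)/n = 0.200000

Trapezoidal rule: (h/2)[f(x₀) + 2f(x₁) + 2f(x₂) + ... + f(xₙ)]

x_0 = 1.7500, f(x_0) = 0.983986, coefficient = 1
x_1 = 1.9500, f(x_1) = 0.928960, coefficient = 2
x_2 = 2.1500, f(x_2) = 0.836899, coefficient = 2
x_3 = 2.3500, f(x_3) = 0.711473, coefficient = 2
x_4 = 2.5500, f(x_4) = 0.557684, coefficient = 2
x_5 = 2.7500, f(x_5) = 0.381661, coefficient = 1

I ≈ (0.200000/2) × 7.435678 = 0.743568
Exact value: 0.746056
Error: 0.002489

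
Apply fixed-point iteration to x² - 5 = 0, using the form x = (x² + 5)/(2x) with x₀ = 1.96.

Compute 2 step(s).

Equation: x² - 5 = 0
Fixed-point form: x = (x² + 5)/(2x)
x₀ = 1.96

x_1 = g(1.960000) = 2.255510
x_2 = g(2.255510) = 2.236152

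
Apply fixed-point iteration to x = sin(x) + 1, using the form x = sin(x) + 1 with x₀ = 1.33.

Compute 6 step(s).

Equation: x = sin(x) + 1
Fixed-point form: x = sin(x) + 1
x₀ = 1.33

x_1 = g(1.330000) = 1.971148
x_2 = g(1.971148) = 1.920924
x_3 = g(1.920924) = 1.939329
x_4 = g(1.939329) = 1.932857
x_5 = g(1.932857) = 1.935169
x_6 = g(1.935169) = 1.934348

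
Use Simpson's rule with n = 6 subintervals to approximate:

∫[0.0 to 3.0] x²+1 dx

f(x) = x²+1
a = 0.0, b = 3.0, n = 6
h = (b - a)/n = 0.500000

Simpson's rule: (h/3)[f(x₀) + 4f(x₁) + 2f(x₂) + ... + f(xₙ)]

x_0 = 0.0000, f(x_0) = 1.000000, coefficient = 1
x_1 = 0.5000, f(x_1) = 1.250000, coefficient = 4
x_2 = 1.0000, f(x_2) = 2.000000, coefficient = 2
x_3 = 1.5000, f(x_3) = 3.250000, coefficient = 4
x_4 = 2.0000, f(x_4) = 5.000000, coefficient = 2
x_5 = 2.5000, f(x_5) = 7.250000, coefficient = 4
x_6 = 3.0000, f(x_6) = 10.000000, coefficient = 1

I ≈ (0.500000/3) × 72.000000 = 12.000000
Exact value: 12.000000
Error: 0.000000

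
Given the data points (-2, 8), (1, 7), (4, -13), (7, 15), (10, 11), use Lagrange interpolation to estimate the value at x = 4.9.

Lagrange interpolation formula:
P(x) = Σ yᵢ × Lᵢ(x)
where Lᵢ(x) = Π_{j≠i} (x - xⱼ)/(xᵢ - xⱼ)

L_0(4.9) = (4.9 - 1)/(-2 - 1) × (4.9 - 4)/(-2 - 4) × (4.9 - 7)/(-2 - 7) × (4.9 - 10)/(-2 - 10) = 0.019338
L_1(4.9) = (4.9 - (-2))/(1 - (-2)) × (4.9 - 4)/(1 - 4) × (4.9 - 7)/(1 - 7) × (4.9 - 10)/(1 - 10) = -0.136850
L_2(4.9) = (4.9 - (-2))/(4 - (-2)) × (4.9 - 1)/(4 - 1) × (4.9 - 7)/(4 - 7) × (4.9 - 10)/(4 - 10) = 0.889525
L_3(4.9) = (4.9 - (-2))/(7 - (-2)) × (4.9 - 1)/(7 - 1) × (4.9 - 4)/(7 - 4) × (4.9 - 10)/(7 - 10) = 0.254150
L_4(4.9) = (4.9 - (-2))/(10 - (-2)) × (4.9 - 1)/(10 - 1) × (4.9 - 4)/(10 - 4) × (4.9 - 7)/(10 - 7) = -0.026163

P(4.9) = 8×L_0(4.9) + 7×L_1(4.9) + (-13)×L_2(4.9) + 15×L_3(4.9) + 11×L_4(4.9)
P(4.9) = -8.842612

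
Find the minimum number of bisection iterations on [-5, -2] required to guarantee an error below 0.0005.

We need (b-a)/2^n ≤ 0.0005
(-2 - (-5))/2^n ≤ 0.0005
3/2^n ≤ 0.0005
2^n ≥ 6000
n ≥ log₂(6000) = 12.55
n ≥ 13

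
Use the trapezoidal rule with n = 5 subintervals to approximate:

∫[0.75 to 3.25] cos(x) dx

f(x) = cos(x)
a = 0.75, b = 3.25, n = 5
h = (b - a)/n = 0.500000

Trapezoidal rule: (h/2)[f(x₀) + 2f(x₁) + 2f(x₂) + ... + f(xₙ)]

x_0 = 0.7500, f(x_0) = 0.731689, coefficient = 1
x_1 = 1.2500, f(x_1) = 0.315322, coefficient = 2
x_2 = 1.7500, f(x_2) = -0.178246, coefficient = 2
x_3 = 2.2500, f(x_3) = -0.628174, coefficient = 2
x_4 = 2.7500, f(x_4) = -0.924302, coefficient = 2
x_5 = 3.2500, f(x_5) = -0.994130, coefficient = 1

I ≈ (0.500000/2) × -3.093240 = -0.773310
Exact value: -0.789834
Error: 0.016524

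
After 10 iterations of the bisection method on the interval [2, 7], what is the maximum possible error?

Bisection error bound: |error| ≤ (b-a)/2^n
|error| ≤ (7 - 2)/2^10 = 5/2^10
|error| ≤ 0.0048828125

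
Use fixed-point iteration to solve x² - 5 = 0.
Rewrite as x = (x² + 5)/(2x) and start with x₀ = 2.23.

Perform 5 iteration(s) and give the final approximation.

Equation: x² - 5 = 0
Fixed-point form: x = (x² + 5)/(2x)
x₀ = 2.23

x_1 = g(2.230000) = 2.236076
x_2 = g(2.236076) = 2.236068
x_3 = g(2.236068) = 2.236068
x_4 = g(2.236068) = 2.236068
x_5 = g(2.236068) = 2.236068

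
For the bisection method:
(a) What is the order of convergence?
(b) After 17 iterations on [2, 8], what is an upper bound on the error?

(a) Bisection has linear (order 1) convergence; the error is halved each step.

(b) Error bound = (b-a)/2^n = (8 - 2)/2^{17}
    = 6/2^{17}

(a) 1 (linear); (b) error ≤ 4.58e-05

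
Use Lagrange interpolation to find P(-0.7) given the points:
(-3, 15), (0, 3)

Lagrange interpolation formula:
P(x) = Σ yᵢ × Lᵢ(x)
where Lᵢ(x) = Π_{j≠i} (x - xⱼ)/(xᵢ - xⱼ)

L_0(-0.7) = (-0.7 - 0)/(-3 - 0) = 0.233333
L_1(-0.7) = (-0.7 - (-3))/(0 - (-3)) = 0.766667

P(-0.7) = 15×L_0(-0.7) + 3×L_1(-0.7)
P(-0.7) = 5.800000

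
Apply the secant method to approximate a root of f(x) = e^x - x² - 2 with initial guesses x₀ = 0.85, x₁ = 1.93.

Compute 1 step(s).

f(x) = e^x - x² - 2
x₀ = 0.85, x₁ = 1.93

Secant formula: x_{n+1} = x_n - f(x_n)(x_n - x_{n-1})/(f(x_n) - f(x_{n-1}))

Iteration 1:
  f(0.850000) = -0.382853
  f(1.930000) = 1.164610
  x_2 = 1.930000 - 1.164610×(1.930000 - 0.850000)/(1.164610 - (-0.382853))
       = 1.117199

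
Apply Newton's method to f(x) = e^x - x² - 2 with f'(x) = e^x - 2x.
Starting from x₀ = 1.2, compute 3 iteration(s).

f(x) = e^x - x² - 2
f'(x) = e^x - 2x
x₀ = 1.2

Newton-Raphson formula: x_{n+1} = x_n - f(x_n)/f'(x_n)

Iteration 1:
  f(1.200000) = -0.119883
  f'(1.200000) = 0.920117
  x_1 = 1.200000 - (-0.119883)/0.920117 = 1.330291
Iteration 2:
  f(1.330291) = 0.012470
  f'(1.330291) = 1.121562
  x_2 = 1.330291 - 0.012470/1.121562 = 1.319173
Iteration 3:
  f(1.319173) = 0.000109
  f'(1.319173) = 1.101981
  x_3 = 1.319173 - 0.000109/1.101981 = 1.319074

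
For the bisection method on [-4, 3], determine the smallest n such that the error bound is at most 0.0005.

We need (b-a)/2^n ≤ 0.0005
(3 - (-4))/2^n ≤ 0.0005
7/2^n ≤ 0.0005
2^n ≥ 14000
n ≥ log₂(14000) = 13.77
n ≥ 14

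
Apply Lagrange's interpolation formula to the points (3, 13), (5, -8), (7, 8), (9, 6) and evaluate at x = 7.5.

Lagrange interpolation formula:
P(x) = Σ yᵢ × Lᵢ(x)
where Lᵢ(x) = Π_{j≠i} (x - xⱼ)/(xᵢ - xⱼ)

L_0(7.5) = (7.5 - 5)/(3 - 5) × (7.5 - 7)/(3 - 7) × (7.5 - 9)/(3 - 9) = 0.039062
L_1(7.5) = (7.5 - 3)/(5 - 3) × (7.5 - 7)/(5 - 7) × (7.5 - 9)/(5 - 9) = -0.210938
L_2(7.5) = (7.5 - 3)/(7 - 3) × (7.5 - 5)/(7 - 5) × (7.5 - 9)/(7 - 9) = 1.054688
L_3(7.5) = (7.5 - 3)/(9 - 3) × (7.5 - 5)/(9 - 5) × (7.5 - 7)/(9 - 7) = 0.117188

P(7.5) = 13×L_0(7.5) + (-8)×L_1(7.5) + 8×L_2(7.5) + 6×L_3(7.5)
P(7.5) = 11.335938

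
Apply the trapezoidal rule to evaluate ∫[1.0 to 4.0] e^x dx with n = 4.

f(x) = e^x
a = 1.0, b = 4.0, n = 4
h = (b - a)/n = 0.750000

Trapezoidal rule: (h/2)[f(x₀) + 2f(x₁) + 2f(x₂) + ... + f(xₙ)]

x_0 = 1.0000, f(x_0) = 2.718282, coefficient = 1
x_1 = 1.7500, f(x_1) = 5.754603, coefficient = 2
x_2 = 2.5000, f(x_2) = 12.182494, coefficient = 2
x_3 = 3.2500, f(x_3) = 25.790340, coefficient = 2
x_4 = 4.0000, f(x_4) = 54.598150, coefficient = 1

I ≈ (0.750000/2) × 144.771305 = 54.289239
Exact value: 51.879868
Error: 2.409371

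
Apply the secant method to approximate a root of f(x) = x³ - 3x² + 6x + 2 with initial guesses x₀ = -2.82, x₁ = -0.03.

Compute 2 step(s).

f(x) = x³ - 3x² + 6x + 2
x₀ = -2.82, x₁ = -0.03

Secant formula: x_{n+1} = x_n - f(x_n)(x_n - x_{n-1})/(f(x_n) - f(x_{n-1}))

Iteration 1:
  f(-2.820000) = -61.202968
  f(-0.030000) = 1.817273
  x_2 = -0.030000 - 1.817273×(-0.030000 - (-2.820000))/(1.817273 - (-61.202968))
       = -0.110453
Iteration 2:
  f(-0.030000) = 1.817273
  f(-0.110453) = 1.299332
  x_3 = -0.110453 - 1.299332×(-0.110453 - (-0.030000))/(1.299332 - 1.817273)
       = -0.312283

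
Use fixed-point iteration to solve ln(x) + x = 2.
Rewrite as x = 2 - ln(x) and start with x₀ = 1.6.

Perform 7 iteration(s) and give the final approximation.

Equation: ln(x) + x = 2
Fixed-point form: x = 2 - ln(x)
x₀ = 1.6

x_1 = g(1.600000) = 1.529996
x_2 = g(1.529996) = 1.574735
x_3 = g(1.574735) = 1.545913
x_4 = g(1.545913) = 1.564385
x_5 = g(1.564385) = 1.552507
x_6 = g(1.552507) = 1.560129
x_7 = g(1.560129) = 1.555232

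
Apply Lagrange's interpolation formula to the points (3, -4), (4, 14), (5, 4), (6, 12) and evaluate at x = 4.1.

Lagrange interpolation formula:
P(x) = Σ yᵢ × Lᵢ(x)
where Lᵢ(x) = Π_{j≠i} (x - xⱼ)/(xᵢ - xⱼ)

L_0(4.1) = (4.1 - 4)/(3 - 4) × (4.1 - 5)/(3 - 5) × (4.1 - 6)/(3 - 6) = -0.028500
L_1(4.1) = (4.1 - 3)/(4 - 3) × (4.1 - 5)/(4 - 5) × (4.1 - 6)/(4 - 6) = 0.940500
L_2(4.1) = (4.1 - 3)/(5 - 3) × (4.1 - 4)/(5 - 4) × (4.1 - 6)/(5 - 6) = 0.104500
L_3(4.1) = (4.1 - 3)/(6 - 3) × (4.1 - 4)/(6 - 4) × (4.1 - 5)/(6 - 5) = -0.016500

P(4.1) = (-4)×L_0(4.1) + 14×L_1(4.1) + 4×L_2(4.1) + 12×L_3(4.1)
P(4.1) = 13.501000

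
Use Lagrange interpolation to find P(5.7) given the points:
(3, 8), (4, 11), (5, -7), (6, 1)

Lagrange interpolation formula:
P(x) = Σ yᵢ × Lᵢ(x)
where Lᵢ(x) = Π_{j≠i} (x - xⱼ)/(xᵢ - xⱼ)

L_0(5.7) = (5.7 - 4)/(3 - 4) × (5.7 - 5)/(3 - 5) × (5.7 - 6)/(3 - 6) = 0.059500
L_1(5.7) = (5.7 - 3)/(4 - 3) × (5.7 - 5)/(4 - 5) × (5.7 - 6)/(4 - 6) = -0.283500
L_2(5.7) = (5.7 - 3)/(5 - 3) × (5.7 - 4)/(5 - 4) × (5.7 - 6)/(5 - 6) = 0.688500
L_3(5.7) = (5.7 - 3)/(6 - 3) × (5.7 - 4)/(6 - 4) × (5.7 - 5)/(6 - 5) = 0.535500

P(5.7) = 8×L_0(5.7) + 11×L_1(5.7) + (-7)×L_2(5.7) + 1×L_3(5.7)
P(5.7) = -6.926500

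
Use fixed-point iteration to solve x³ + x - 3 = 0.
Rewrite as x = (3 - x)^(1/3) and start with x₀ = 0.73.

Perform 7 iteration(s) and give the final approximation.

Equation: x³ + x - 3 = 0
Fixed-point form: x = (3 - x)^(1/3)
x₀ = 0.73

x_1 = g(0.730000) = 1.314242
x_2 = g(1.314242) = 1.190141
x_3 = g(1.190141) = 1.218657
x_4 = g(1.218657) = 1.212223
x_5 = g(1.212223) = 1.213681
x_6 = g(1.213681) = 1.213351
x_7 = g(1.213351) = 1.213425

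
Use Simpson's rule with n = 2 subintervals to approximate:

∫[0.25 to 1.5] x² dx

f(x) = x²
a = 0.25, b = 1.5, n = 2
h = (b - a)/n = 0.625000

Simpson's rule: (h/3)[f(x₀) + 4f(x₁) + 2f(x₂) + ... + f(xₙ)]

x_0 = 0.2500, f(x_0) = 0.062500, coefficient = 1
x_1 = 0.8750, f(x_1) = 0.765625, coefficient = 4
x_2 = 1.5000, f(x_2) = 2.250000, coefficient = 1

I ≈ (0.625000/3) × 5.375000 = 1.119792
Exact value: 1.119792
Error: 0.000000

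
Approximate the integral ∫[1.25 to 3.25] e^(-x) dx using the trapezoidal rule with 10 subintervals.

f(x) = e^(-x)
a = 1.25, b = 3.25, n = 10
h = (b - a)/n = 0.200000

Trapezoidal rule: (h/2)[f(x₀) + 2f(x₁) + 2f(x₂) + ... + f(xₙ)]

x_0 = 1.2500, f(x_0) = 0.286505, coefficient = 1
x_1 = 1.4500, f(x_1) = 0.234570, coefficient = 2
x_2 = 1.6500, f(x_2) = 0.192050, coefficient = 2
x_3 = 1.8500, f(x_3) = 0.157237, coefficient = 2
x_4 = 2.0500, f(x_4) = 0.128735, coefficient = 2
x_5 = 2.2500, f(x_5) = 0.105399, coefficient = 2
x_6 = 2.4500, f(x_6) = 0.086294, coefficient = 2
x_7 = 2.6500, f(x_7) = 0.070651, coefficient = 2
x_8 = 2.8500, f(x_8) = 0.057844, coefficient = 2
x_9 = 3.0500, f(x_9) = 0.047359, coefficient = 2
x_10 = 3.2500, f(x_10) = 0.038774, coefficient = 1

I ≈ (0.200000/2) × 2.485558 = 0.248556
Exact value: 0.247731
Error: 0.000825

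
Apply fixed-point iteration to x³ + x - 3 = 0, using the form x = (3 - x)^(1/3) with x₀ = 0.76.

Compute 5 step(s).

Equation: x³ + x - 3 = 0
Fixed-point form: x = (3 - x)^(1/3)
x₀ = 0.76

x_1 = g(0.760000) = 1.308427
x_2 = g(1.308427) = 1.191508
x_3 = g(1.191508) = 1.218350
x_4 = g(1.218350) = 1.212293
x_5 = g(1.212293) = 1.213665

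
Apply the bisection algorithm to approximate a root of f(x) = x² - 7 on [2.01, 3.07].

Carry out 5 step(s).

f(x) = x² - 7
Initial interval: [2.01, 3.07]

Iteration 1:
  c_1 = (2.010000 + 3.070000)/2 = 2.540000
  f(c_1) = f(2.540000) = -0.548400
  f(a) × f(c) ≥ 0, new interval: [2.540000, 3.070000]
Iteration 2:
  c_2 = (2.540000 + 3.070000)/2 = 2.805000
  f(c_2) = f(2.805000) = 0.868025
  f(a) × f(c) < 0, new interval: [2.540000, 2.805000]
Iteration 3:
  c_3 = (2.540000 + 2.805000)/2 = 2.672500
  f(c_3) = f(2.672500) = 0.142256
  f(a) × f(c) < 0, new interval: [2.540000, 2.672500]
Iteration 4:
  c_4 = (2.540000 + 2.672500)/2 = 2.606250
  f(c_4) = f(2.606250) = -0.207461
  f(a) × f(c) ≥ 0, new interval: [2.606250, 2.672500]
Iteration 5:
  c_5 = (2.606250 + 2.672500)/2 = 2.639375
  f(c_5) = f(2.639375) = -0.033700
  f(a) × f(c) ≥ 0, new interval: [2.639375, 2.672500]

After 5 iteration(s), the approximation is c_5 = 2.639375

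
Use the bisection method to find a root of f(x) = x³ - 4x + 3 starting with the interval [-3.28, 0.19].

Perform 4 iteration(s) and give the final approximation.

f(x) = x³ - 4x + 3
Initial interval: [-3.28, 0.19]

Iteration 1:
  c_1 = (-3.280000 + 0.190000)/2 = -1.545000
  f(c_1) = f(-1.545000) = 5.492046
  f(a) × f(c) < 0, new interval: [-3.280000, -1.545000]
Iteration 2:
  c_2 = (-3.280000 + (-1.545000))/2 = -2.412500
  f(c_2) = f(-2.412500) = -1.391127
  f(a) × f(c) ≥ 0, new interval: [-2.412500, -1.545000]
Iteration 3:
  c_3 = (-2.412500 + (-1.545000))/2 = -1.978750
  f(c_3) = f(-1.978750) = 3.167300
  f(a) × f(c) < 0, new interval: [-2.412500, -1.978750]
Iteration 4:
  c_4 = (-2.412500 + (-1.978750))/2 = -2.195625
  f(c_4) = f(-2.195625) = 1.197899
  f(a) × f(c) < 0, new interval: [-2.412500, -2.195625]

After 4 iteration(s), the approximation is c_4 = -2.195625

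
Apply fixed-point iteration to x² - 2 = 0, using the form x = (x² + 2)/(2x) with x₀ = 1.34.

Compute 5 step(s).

Equation: x² - 2 = 0
Fixed-point form: x = (x² + 2)/(2x)
x₀ = 1.34

x_1 = g(1.340000) = 1.416269
x_2 = g(1.416269) = 1.414215
x_3 = g(1.414215) = 1.414214
x_4 = g(1.414214) = 1.414214
x_5 = g(1.414214) = 1.414214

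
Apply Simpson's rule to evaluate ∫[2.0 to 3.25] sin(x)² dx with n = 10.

f(x) = sin(x)²
a = 2.0, b = 3.25, n = 10
h = (b - a)/n = 0.125000

Simpson's rule: (h/3)[f(x₀) + 4f(x₁) + 2f(x₂) + ... + f(xₙ)]

x_0 = 2.0000, f(x_0) = 0.826822, coefficient = 1
x_1 = 2.1250, f(x_1) = 0.723044, coefficient = 4
x_2 = 2.2500, f(x_2) = 0.605398, coefficient = 2
x_3 = 2.3750, f(x_3) = 0.481199, coefficient = 4
x_4 = 2.5000, f(x_4) = 0.358169, coefficient = 2
x_5 = 2.6250, f(x_5) = 0.243957, coefficient = 4
x_6 = 2.7500, f(x_6) = 0.145665, coefficient = 2
x_7 = 2.8750, f(x_7) = 0.069404, coefficient = 4
x_8 = 3.0000, f(x_8) = 0.019915, coefficient = 2
x_9 = 3.1250, f(x_9) = 0.000275, coefficient = 4
x_10 = 3.2500, f(x_10) = 0.011706, coefficient = 1

I ≈ (0.125000/3) × 9.168338 = 0.382014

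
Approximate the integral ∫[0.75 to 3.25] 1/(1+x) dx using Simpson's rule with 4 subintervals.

f(x) = 1/(1+x)
a = 0.75, b = 3.25, n = 4
h = (b - a)/n = 0.625000

Simpson's rule: (h/3)[f(x₀) + 4f(x₁) + 2f(x₂) + ... + f(xₙ)]

x_0 = 0.7500, f(x_0) = 0.571429, coefficient = 1
x_1 = 1.3750, f(x_1) = 0.421053, coefficient = 4
x_2 = 2.0000, f(x_2) = 0.333333, coefficient = 2
x_3 = 2.6250, f(x_3) = 0.275862, coefficient = 4
x_4 = 3.2500, f(x_4) = 0.235294, coefficient = 1

I ≈ (0.625000/3) × 4.261048 = 0.887718
Exact value: 0.887303
Error: 0.000415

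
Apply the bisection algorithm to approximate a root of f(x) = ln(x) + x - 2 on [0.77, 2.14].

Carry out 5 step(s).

f(x) = ln(x) + x - 2
Initial interval: [0.77, 2.14]

Iteration 1:
  c_1 = (0.770000 + 2.140000)/2 = 1.455000
  f(c_1) = f(1.455000) = -0.169994
  f(a) × f(c) ≥ 0, new interval: [1.455000, 2.140000]
Iteration 2:
  c_2 = (1.455000 + 2.140000)/2 = 1.797500
  f(c_2) = f(1.797500) = 0.383897
  f(a) × f(c) < 0, new interval: [1.455000, 1.797500]
Iteration 3:
  c_3 = (1.455000 + 1.797500)/2 = 1.626250
  f(c_3) = f(1.626250) = 0.112527
  f(a) × f(c) < 0, new interval: [1.455000, 1.626250]
Iteration 4:
  c_4 = (1.455000 + 1.626250)/2 = 1.540625
  f(c_4) = f(1.540625) = -0.027187
  f(a) × f(c) ≥ 0, new interval: [1.540625, 1.626250]
Iteration 5:
  c_5 = (1.540625 + 1.626250)/2 = 1.583438
  f(c_5) = f(1.583438) = 0.043036
  f(a) × f(c) < 0, new interval: [1.540625, 1.583438]

After 5 iteration(s), the approximation is c_5 = 1.583438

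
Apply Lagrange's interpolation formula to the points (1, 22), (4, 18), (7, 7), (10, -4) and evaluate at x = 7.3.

Lagrange interpolation formula:
P(x) = Σ yᵢ × Lᵢ(x)
where Lᵢ(x) = Π_{j≠i} (x - xⱼ)/(xᵢ - xⱼ)

L_0(7.3) = (7.3 - 4)/(1 - 4) × (7.3 - 7)/(1 - 7) × (7.3 - 10)/(1 - 10) = 0.016500
L_1(7.3) = (7.3 - 1)/(4 - 1) × (7.3 - 7)/(4 - 7) × (7.3 - 10)/(4 - 10) = -0.094500
L_2(7.3) = (7.3 - 1)/(7 - 1) × (7.3 - 4)/(7 - 4) × (7.3 - 10)/(7 - 10) = 1.039500
L_3(7.3) = (7.3 - 1)/(10 - 1) × (7.3 - 4)/(10 - 4) × (7.3 - 7)/(10 - 7) = 0.038500

P(7.3) = 22×L_0(7.3) + 18×L_1(7.3) + 7×L_2(7.3) + (-4)×L_3(7.3)
P(7.3) = 5.784500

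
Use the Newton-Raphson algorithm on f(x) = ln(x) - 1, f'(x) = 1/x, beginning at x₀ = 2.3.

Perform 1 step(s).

f(x) = ln(x) - 1
f'(x) = 1/x
x₀ = 2.3

Newton-Raphson formula: x_{n+1} = x_n - f(x_n)/f'(x_n)

Iteration 1:
  f(2.300000) = -0.167091
  f'(2.300000) = 0.434783
  x_1 = 2.300000 - (-0.167091)/0.434783 = 2.684309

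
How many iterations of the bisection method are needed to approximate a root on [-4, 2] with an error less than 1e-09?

We need (b-a)/2^n ≤ 1e-09
(2 - (-4))/2^n ≤ 1e-09
6/2^n ≤ 1e-09
2^n ≥ 6000000000
n ≥ log₂(6000000000) = 32.48
n ≥ 33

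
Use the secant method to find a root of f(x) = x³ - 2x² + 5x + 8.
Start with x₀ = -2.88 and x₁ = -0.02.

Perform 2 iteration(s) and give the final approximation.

f(x) = x³ - 2x² + 5x + 8
x₀ = -2.88, x₁ = -0.02

Secant formula: x_{n+1} = x_n - f(x_n)(x_n - x_{n-1})/(f(x_n) - f(x_{n-1}))

Iteration 1:
  f(-2.880000) = -46.876672
  f(-0.020000) = 7.899192
  x_2 = -0.020000 - 7.899192×(-0.020000 - (-2.880000))/(7.899192 - (-46.876672))
       = -0.432439
Iteration 2:
  f(-0.020000) = 7.899192
  f(-0.432439) = 5.382932
  x_3 = -0.432439 - 5.382932×(-0.432439 - (-0.020000))/(5.382932 - 7.899192)
       = -1.314752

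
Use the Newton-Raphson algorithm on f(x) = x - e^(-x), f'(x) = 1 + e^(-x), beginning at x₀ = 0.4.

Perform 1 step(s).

f(x) = x - e^(-x)
f'(x) = 1 + e^(-x)
x₀ = 0.4

Newton-Raphson formula: x_{n+1} = x_n - f(x_n)/f'(x_n)

Iteration 1:
  f(0.400000) = -0.270320
  f'(0.400000) = 1.670320
  x_1 = 0.400000 - (-0.270320)/1.670320 = 0.561837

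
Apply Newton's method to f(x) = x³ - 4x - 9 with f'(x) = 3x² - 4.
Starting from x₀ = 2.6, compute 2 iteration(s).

f(x) = x³ - 4x - 9
f'(x) = 3x² - 4
x₀ = 2.6

Newton-Raphson formula: x_{n+1} = x_n - f(x_n)/f'(x_n)

Iteration 1:
  f(2.600000) = -1.824000
  f'(2.600000) = 16.280000
  x_1 = 2.600000 - (-1.824000)/16.280000 = 2.712039
Iteration 2:
  f(2.712039) = 0.099318
  f'(2.712039) = 18.065472
  x_2 = 2.712039 - 0.099318/18.065472 = 2.706542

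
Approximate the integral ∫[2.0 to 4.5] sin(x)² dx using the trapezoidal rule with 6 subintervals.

f(x) = sin(x)²
a = 2.0, b = 4.5, n = 6
h = (b - a)/n = 0.416667

Trapezoidal rule: (h/2)[f(x₀) + 2f(x₁) + 2f(x₂) + ... + f(xₙ)]

x_0 = 2.0000, f(x_0) = 0.826822, coefficient = 1
x_1 = 2.4167, f(x_1) = 0.439675, coefficient = 2
x_2 = 2.8333, f(x_2) = 0.092052, coefficient = 2
x_3 = 3.2500, f(x_3) = 0.011706, coefficient = 2
x_4 = 3.6667, f(x_4) = 0.251279, coefficient = 2
x_5 = 4.0833, f(x_5) = 0.653807, coefficient = 2
x_6 = 4.5000, f(x_6) = 0.955565, coefficient = 1

I ≈ (0.416667/2) × 4.679425 = 0.974880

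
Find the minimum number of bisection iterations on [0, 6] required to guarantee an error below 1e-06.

We need (b-a)/2^n ≤ 1e-06
(6 - 0)/2^n ≤ 1e-06
6/2^n ≤ 1e-06
2^n ≥ 6000000
n ≥ log₂(6000000) = 22.52
n ≥ 23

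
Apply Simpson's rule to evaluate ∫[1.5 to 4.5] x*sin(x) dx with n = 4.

f(x) = x*sin(x)
a = 1.5, b = 4.5, n = 4
h = (b - a)/n = 0.750000

Simpson's rule: (h/3)[f(x₀) + 4f(x₁) + 2f(x₂) + ... + f(xₙ)]

x_0 = 1.5000, f(x_0) = 1.496242, coefficient = 1
x_1 = 2.2500, f(x_1) = 1.750665, coefficient = 4
x_2 = 3.0000, f(x_2) = 0.423360, coefficient = 2
x_3 = 3.7500, f(x_3) = -2.143355, coefficient = 4
x_4 = 4.5000, f(x_4) = -4.398886, coefficient = 1

I ≈ (0.750000/3) × -3.626684 = -0.906671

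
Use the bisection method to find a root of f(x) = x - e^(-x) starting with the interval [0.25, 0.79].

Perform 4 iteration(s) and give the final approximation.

f(x) = x - e^(-x)
Initial interval: [0.25, 0.79]

Iteration 1:
  c_1 = (0.250000 + 0.790000)/2 = 0.520000
  f(c_1) = f(0.520000) = -0.074521
  f(a) × f(c) ≥ 0, new interval: [0.520000, 0.790000]
Iteration 2:
  c_2 = (0.520000 + 0.790000)/2 = 0.655000
  f(c_2) = f(0.655000) = 0.135558
  f(a) × f(c) < 0, new interval: [0.520000, 0.655000]
Iteration 3:
  c_3 = (0.520000 + 0.655000)/2 = 0.587500
  f(c_3) = f(0.587500) = 0.031785
  f(a) × f(c) < 0, new interval: [0.520000, 0.587500]
Iteration 4:
  c_4 = (0.520000 + 0.587500)/2 = 0.553750
  f(c_4) = f(0.553750) = -0.021040
  f(a) × f(c) ≥ 0, new interval: [0.553750, 0.587500]

After 4 iteration(s), the approximation is c_4 = 0.553750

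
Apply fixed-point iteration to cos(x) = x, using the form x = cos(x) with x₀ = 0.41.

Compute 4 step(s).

Equation: cos(x) = x
Fixed-point form: x = cos(x)
x₀ = 0.41

x_1 = g(0.410000) = 0.917121
x_2 = g(0.917121) = 0.608108
x_3 = g(0.608108) = 0.820730
x_4 = g(0.820730) = 0.681687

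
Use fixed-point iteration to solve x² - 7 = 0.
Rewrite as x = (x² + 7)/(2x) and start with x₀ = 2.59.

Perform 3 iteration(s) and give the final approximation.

Equation: x² - 7 = 0
Fixed-point form: x = (x² + 7)/(2x)
x₀ = 2.59

x_1 = g(2.590000) = 2.646351
x_2 = g(2.646351) = 2.645751
x_3 = g(2.645751) = 2.645751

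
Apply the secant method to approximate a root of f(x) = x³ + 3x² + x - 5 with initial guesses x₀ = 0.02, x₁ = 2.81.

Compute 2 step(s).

f(x) = x³ + 3x² + x - 5
x₀ = 0.02, x₁ = 2.81

Secant formula: x_{n+1} = x_n - f(x_n)(x_n - x_{n-1})/(f(x_n) - f(x_{n-1}))

Iteration 1:
  f(0.020000) = -4.978792
  f(2.810000) = 43.686341
  x_2 = 2.810000 - 43.686341×(2.810000 - 0.020000)/(43.686341 - (-4.978792))
       = 0.305437
Iteration 2:
  f(2.810000) = 43.686341
  f(0.305437) = -4.386193
  x_3 = 0.305437 - (-4.386193)×(0.305437 - 2.810000)/(-4.386193 - 43.686341)
       = 0.533956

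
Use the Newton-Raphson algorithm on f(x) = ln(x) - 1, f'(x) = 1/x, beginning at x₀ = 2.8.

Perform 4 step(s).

f(x) = ln(x) - 1
f'(x) = 1/x
x₀ = 2.8

Newton-Raphson formula: x_{n+1} = x_n - f(x_n)/f'(x_n)

Iteration 1:
  f(2.800000) = 0.029619
  f'(2.800000) = 0.357143
  x_1 = 2.800000 - 0.029619/0.357143 = 2.717066
Iteration 2:
  f(2.717066) = -0.000448
  f'(2.717066) = 0.368044
  x_2 = 2.717066 - (-0.000448)/0.368044 = 2.718282
Iteration 3:
  f(2.718282) = 0.000000
  f'(2.718282) = 0.367879
  x_3 = 2.718282 - 0.000000/0.367879 = 2.718282
Iteration 4:
  f(2.718282) = 0.000000
  f'(2.718282) = 0.367879
  x_4 = 2.718282 - 0.000000/0.367879 = 2.718282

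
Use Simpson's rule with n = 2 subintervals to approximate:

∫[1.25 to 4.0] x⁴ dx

f(x) = x⁴
a = 1.25, b = 4.0, n = 2
h = (b - a)/n = 1.375000

Simpson's rule: (h/3)[f(x₀) + 4f(x₁) + 2f(x₂) + ... + f(xₙ)]

x_0 = 1.2500, f(x_0) = 2.441406, coefficient = 1
x_1 = 2.6250, f(x_1) = 47.480713, coefficient = 4
x_2 = 4.0000, f(x_2) = 256.000000, coefficient = 1

I ≈ (1.375000/3) × 448.364258 = 205.500285
Exact value: 204.189648
Error: 1.310636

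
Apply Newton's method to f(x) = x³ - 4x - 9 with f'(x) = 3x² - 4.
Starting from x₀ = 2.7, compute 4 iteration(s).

f(x) = x³ - 4x - 9
f'(x) = 3x² - 4
x₀ = 2.7

Newton-Raphson formula: x_{n+1} = x_n - f(x_n)/f'(x_n)

Iteration 1:
  f(2.700000) = -0.117000
  f'(2.700000) = 17.870000
  x_1 = 2.700000 - (-0.117000)/17.870000 = 2.706547
Iteration 2:
  f(2.706547) = 0.000348
  f'(2.706547) = 17.976195
  x_2 = 2.706547 - 0.000348/17.976195 = 2.706528
Iteration 3:
  f(2.706528) = 0.000000
  f'(2.706528) = 17.975881
  x_3 = 2.706528 - 0.000000/17.975881 = 2.706528
Iteration 4:
  f(2.706528) = 0.000000
  f'(2.706528) = 17.975881
  x_4 = 2.706528 - 0.000000/17.975881 = 2.706528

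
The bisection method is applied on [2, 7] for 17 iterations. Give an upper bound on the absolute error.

Bisection error bound: |error| ≤ (b-a)/2^n
|error| ≤ (7 - 2)/2^17 = 5/2^17
|error| ≤ 0.0000381470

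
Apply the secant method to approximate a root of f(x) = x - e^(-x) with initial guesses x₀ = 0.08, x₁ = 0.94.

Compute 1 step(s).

f(x) = x - e^(-x)
x₀ = 0.08, x₁ = 0.94

Secant formula: x_{n+1} = x_n - f(x_n)(x_n - x_{n-1})/(f(x_n) - f(x_{n-1}))

Iteration 1:
  f(0.080000) = -0.843116
  f(0.940000) = 0.549372
  x_2 = 0.940000 - 0.549372×(0.940000 - 0.080000)/(0.549372 - (-0.843116))
       = 0.600708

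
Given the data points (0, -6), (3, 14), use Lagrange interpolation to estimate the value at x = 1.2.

Lagrange interpolation formula:
P(x) = Σ yᵢ × Lᵢ(x)
where Lᵢ(x) = Π_{j≠i} (x - xⱼ)/(xᵢ - xⱼ)

L_0(1.2) = (1.2 - 3)/(0 - 3) = 0.600000
L_1(1.2) = (1.2 - 0)/(3 - 0) = 0.400000

P(1.2) = (-6)×L_0(1.2) + 14×L_1(1.2)
P(1.2) = 2.000000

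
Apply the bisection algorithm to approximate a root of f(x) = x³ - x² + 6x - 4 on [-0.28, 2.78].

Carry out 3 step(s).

f(x) = x³ - x² + 6x - 4
Initial interval: [-0.28, 2.78]

Iteration 1:
  c_1 = (-0.280000 + 2.780000)/2 = 1.250000
  f(c_1) = f(1.250000) = 3.890625
  f(a) × f(c) < 0, new interval: [-0.280000, 1.250000]
Iteration 2:
  c_2 = (-0.280000 + 1.250000)/2 = 0.485000
  f(c_2) = f(0.485000) = -1.211141
  f(a) × f(c) ≥ 0, new interval: [0.485000, 1.250000]
Iteration 3:
  c_3 = (0.485000 + 1.250000)/2 = 0.867500
  f(c_3) = f(0.867500) = 1.105286
  f(a) × f(c) < 0, new interval: [0.485000, 0.867500]

After 3 iteration(s), the approximation is c_3 = 0.867500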